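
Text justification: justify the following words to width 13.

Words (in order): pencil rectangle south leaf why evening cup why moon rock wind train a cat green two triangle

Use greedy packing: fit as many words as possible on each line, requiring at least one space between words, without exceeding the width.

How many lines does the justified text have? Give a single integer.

Answer: 9

Derivation:
Line 1: ['pencil'] (min_width=6, slack=7)
Line 2: ['rectangle'] (min_width=9, slack=4)
Line 3: ['south', 'leaf'] (min_width=10, slack=3)
Line 4: ['why', 'evening'] (min_width=11, slack=2)
Line 5: ['cup', 'why', 'moon'] (min_width=12, slack=1)
Line 6: ['rock', 'wind'] (min_width=9, slack=4)
Line 7: ['train', 'a', 'cat'] (min_width=11, slack=2)
Line 8: ['green', 'two'] (min_width=9, slack=4)
Line 9: ['triangle'] (min_width=8, slack=5)
Total lines: 9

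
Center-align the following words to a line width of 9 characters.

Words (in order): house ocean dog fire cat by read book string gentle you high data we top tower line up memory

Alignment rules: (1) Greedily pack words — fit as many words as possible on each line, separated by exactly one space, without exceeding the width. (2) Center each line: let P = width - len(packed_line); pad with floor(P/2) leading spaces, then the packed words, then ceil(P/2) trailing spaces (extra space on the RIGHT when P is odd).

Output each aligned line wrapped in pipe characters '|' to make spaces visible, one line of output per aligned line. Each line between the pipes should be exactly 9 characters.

Line 1: ['house'] (min_width=5, slack=4)
Line 2: ['ocean', 'dog'] (min_width=9, slack=0)
Line 3: ['fire', 'cat'] (min_width=8, slack=1)
Line 4: ['by', 'read'] (min_width=7, slack=2)
Line 5: ['book'] (min_width=4, slack=5)
Line 6: ['string'] (min_width=6, slack=3)
Line 7: ['gentle'] (min_width=6, slack=3)
Line 8: ['you', 'high'] (min_width=8, slack=1)
Line 9: ['data', 'we'] (min_width=7, slack=2)
Line 10: ['top', 'tower'] (min_width=9, slack=0)
Line 11: ['line', 'up'] (min_width=7, slack=2)
Line 12: ['memory'] (min_width=6, slack=3)

Answer: |  house  |
|ocean dog|
|fire cat |
| by read |
|  book   |
| string  |
| gentle  |
|you high |
| data we |
|top tower|
| line up |
| memory  |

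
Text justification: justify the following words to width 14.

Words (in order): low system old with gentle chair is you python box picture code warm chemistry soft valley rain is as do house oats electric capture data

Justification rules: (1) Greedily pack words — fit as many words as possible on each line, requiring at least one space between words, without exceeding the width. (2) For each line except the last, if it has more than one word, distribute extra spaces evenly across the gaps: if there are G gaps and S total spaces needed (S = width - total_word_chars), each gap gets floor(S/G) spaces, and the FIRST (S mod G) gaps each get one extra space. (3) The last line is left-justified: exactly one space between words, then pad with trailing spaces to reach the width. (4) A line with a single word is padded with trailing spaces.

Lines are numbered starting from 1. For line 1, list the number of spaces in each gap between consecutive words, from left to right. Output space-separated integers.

Line 1: ['low', 'system', 'old'] (min_width=14, slack=0)
Line 2: ['with', 'gentle'] (min_width=11, slack=3)
Line 3: ['chair', 'is', 'you'] (min_width=12, slack=2)
Line 4: ['python', 'box'] (min_width=10, slack=4)
Line 5: ['picture', 'code'] (min_width=12, slack=2)
Line 6: ['warm', 'chemistry'] (min_width=14, slack=0)
Line 7: ['soft', 'valley'] (min_width=11, slack=3)
Line 8: ['rain', 'is', 'as', 'do'] (min_width=13, slack=1)
Line 9: ['house', 'oats'] (min_width=10, slack=4)
Line 10: ['electric'] (min_width=8, slack=6)
Line 11: ['capture', 'data'] (min_width=12, slack=2)

Answer: 1 1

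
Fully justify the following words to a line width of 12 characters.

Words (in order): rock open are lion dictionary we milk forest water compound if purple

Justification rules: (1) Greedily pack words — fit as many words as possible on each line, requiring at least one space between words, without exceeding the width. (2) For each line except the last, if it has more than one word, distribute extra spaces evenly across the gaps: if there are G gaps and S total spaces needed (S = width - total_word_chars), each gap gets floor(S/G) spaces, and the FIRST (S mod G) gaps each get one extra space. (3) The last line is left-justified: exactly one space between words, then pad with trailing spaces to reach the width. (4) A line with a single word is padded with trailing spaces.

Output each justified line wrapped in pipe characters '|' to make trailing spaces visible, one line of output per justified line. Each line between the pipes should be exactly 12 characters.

Answer: |rock    open|
|are     lion|
|dictionary  |
|we      milk|
|forest water|
|compound  if|
|purple      |

Derivation:
Line 1: ['rock', 'open'] (min_width=9, slack=3)
Line 2: ['are', 'lion'] (min_width=8, slack=4)
Line 3: ['dictionary'] (min_width=10, slack=2)
Line 4: ['we', 'milk'] (min_width=7, slack=5)
Line 5: ['forest', 'water'] (min_width=12, slack=0)
Line 6: ['compound', 'if'] (min_width=11, slack=1)
Line 7: ['purple'] (min_width=6, slack=6)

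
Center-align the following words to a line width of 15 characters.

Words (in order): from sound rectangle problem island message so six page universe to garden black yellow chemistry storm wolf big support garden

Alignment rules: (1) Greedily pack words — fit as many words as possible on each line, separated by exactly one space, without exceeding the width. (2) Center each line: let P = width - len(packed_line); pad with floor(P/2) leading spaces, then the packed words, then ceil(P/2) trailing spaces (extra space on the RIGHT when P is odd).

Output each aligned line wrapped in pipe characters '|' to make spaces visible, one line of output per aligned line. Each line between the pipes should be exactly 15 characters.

Line 1: ['from', 'sound'] (min_width=10, slack=5)
Line 2: ['rectangle'] (min_width=9, slack=6)
Line 3: ['problem', 'island'] (min_width=14, slack=1)
Line 4: ['message', 'so', 'six'] (min_width=14, slack=1)
Line 5: ['page', 'universe'] (min_width=13, slack=2)
Line 6: ['to', 'garden', 'black'] (min_width=15, slack=0)
Line 7: ['yellow'] (min_width=6, slack=9)
Line 8: ['chemistry', 'storm'] (min_width=15, slack=0)
Line 9: ['wolf', 'big'] (min_width=8, slack=7)
Line 10: ['support', 'garden'] (min_width=14, slack=1)

Answer: |  from sound   |
|   rectangle   |
|problem island |
|message so six |
| page universe |
|to garden black|
|    yellow     |
|chemistry storm|
|   wolf big    |
|support garden |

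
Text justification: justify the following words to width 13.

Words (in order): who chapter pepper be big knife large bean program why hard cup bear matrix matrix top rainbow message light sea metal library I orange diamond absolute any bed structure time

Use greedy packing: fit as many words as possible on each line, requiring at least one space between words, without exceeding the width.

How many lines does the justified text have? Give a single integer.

Line 1: ['who', 'chapter'] (min_width=11, slack=2)
Line 2: ['pepper', 'be', 'big'] (min_width=13, slack=0)
Line 3: ['knife', 'large'] (min_width=11, slack=2)
Line 4: ['bean', 'program'] (min_width=12, slack=1)
Line 5: ['why', 'hard', 'cup'] (min_width=12, slack=1)
Line 6: ['bear', 'matrix'] (min_width=11, slack=2)
Line 7: ['matrix', 'top'] (min_width=10, slack=3)
Line 8: ['rainbow'] (min_width=7, slack=6)
Line 9: ['message', 'light'] (min_width=13, slack=0)
Line 10: ['sea', 'metal'] (min_width=9, slack=4)
Line 11: ['library', 'I'] (min_width=9, slack=4)
Line 12: ['orange'] (min_width=6, slack=7)
Line 13: ['diamond'] (min_width=7, slack=6)
Line 14: ['absolute', 'any'] (min_width=12, slack=1)
Line 15: ['bed', 'structure'] (min_width=13, slack=0)
Line 16: ['time'] (min_width=4, slack=9)
Total lines: 16

Answer: 16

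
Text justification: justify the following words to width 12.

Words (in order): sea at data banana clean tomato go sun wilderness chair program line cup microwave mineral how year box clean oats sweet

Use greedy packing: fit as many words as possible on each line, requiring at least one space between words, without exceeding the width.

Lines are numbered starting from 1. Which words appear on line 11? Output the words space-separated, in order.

Line 1: ['sea', 'at', 'data'] (min_width=11, slack=1)
Line 2: ['banana', 'clean'] (min_width=12, slack=0)
Line 3: ['tomato', 'go'] (min_width=9, slack=3)
Line 4: ['sun'] (min_width=3, slack=9)
Line 5: ['wilderness'] (min_width=10, slack=2)
Line 6: ['chair'] (min_width=5, slack=7)
Line 7: ['program', 'line'] (min_width=12, slack=0)
Line 8: ['cup'] (min_width=3, slack=9)
Line 9: ['microwave'] (min_width=9, slack=3)
Line 10: ['mineral', 'how'] (min_width=11, slack=1)
Line 11: ['year', 'box'] (min_width=8, slack=4)
Line 12: ['clean', 'oats'] (min_width=10, slack=2)
Line 13: ['sweet'] (min_width=5, slack=7)

Answer: year box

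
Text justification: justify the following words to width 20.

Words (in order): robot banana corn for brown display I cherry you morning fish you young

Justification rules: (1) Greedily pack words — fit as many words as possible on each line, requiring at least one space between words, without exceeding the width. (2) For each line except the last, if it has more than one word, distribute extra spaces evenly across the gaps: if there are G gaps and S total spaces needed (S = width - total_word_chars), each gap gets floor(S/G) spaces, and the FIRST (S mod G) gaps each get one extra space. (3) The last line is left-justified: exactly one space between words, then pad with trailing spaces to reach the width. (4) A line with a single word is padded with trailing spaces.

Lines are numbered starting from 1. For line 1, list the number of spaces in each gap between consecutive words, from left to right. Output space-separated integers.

Answer: 3 2

Derivation:
Line 1: ['robot', 'banana', 'corn'] (min_width=17, slack=3)
Line 2: ['for', 'brown', 'display', 'I'] (min_width=19, slack=1)
Line 3: ['cherry', 'you', 'morning'] (min_width=18, slack=2)
Line 4: ['fish', 'you', 'young'] (min_width=14, slack=6)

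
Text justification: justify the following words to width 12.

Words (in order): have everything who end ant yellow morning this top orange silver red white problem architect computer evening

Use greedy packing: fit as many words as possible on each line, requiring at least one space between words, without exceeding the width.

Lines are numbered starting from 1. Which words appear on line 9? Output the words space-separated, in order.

Answer: problem

Derivation:
Line 1: ['have'] (min_width=4, slack=8)
Line 2: ['everything'] (min_width=10, slack=2)
Line 3: ['who', 'end', 'ant'] (min_width=11, slack=1)
Line 4: ['yellow'] (min_width=6, slack=6)
Line 5: ['morning', 'this'] (min_width=12, slack=0)
Line 6: ['top', 'orange'] (min_width=10, slack=2)
Line 7: ['silver', 'red'] (min_width=10, slack=2)
Line 8: ['white'] (min_width=5, slack=7)
Line 9: ['problem'] (min_width=7, slack=5)
Line 10: ['architect'] (min_width=9, slack=3)
Line 11: ['computer'] (min_width=8, slack=4)
Line 12: ['evening'] (min_width=7, slack=5)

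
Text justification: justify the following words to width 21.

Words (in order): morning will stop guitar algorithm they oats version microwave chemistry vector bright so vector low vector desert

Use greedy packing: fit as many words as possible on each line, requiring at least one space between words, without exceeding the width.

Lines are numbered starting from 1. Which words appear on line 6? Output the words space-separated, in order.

Line 1: ['morning', 'will', 'stop'] (min_width=17, slack=4)
Line 2: ['guitar', 'algorithm', 'they'] (min_width=21, slack=0)
Line 3: ['oats', 'version'] (min_width=12, slack=9)
Line 4: ['microwave', 'chemistry'] (min_width=19, slack=2)
Line 5: ['vector', 'bright', 'so'] (min_width=16, slack=5)
Line 6: ['vector', 'low', 'vector'] (min_width=17, slack=4)
Line 7: ['desert'] (min_width=6, slack=15)

Answer: vector low vector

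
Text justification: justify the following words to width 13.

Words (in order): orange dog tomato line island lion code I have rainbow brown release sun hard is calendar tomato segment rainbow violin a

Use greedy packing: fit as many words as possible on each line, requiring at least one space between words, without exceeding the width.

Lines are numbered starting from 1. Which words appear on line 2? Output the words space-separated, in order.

Answer: tomato line

Derivation:
Line 1: ['orange', 'dog'] (min_width=10, slack=3)
Line 2: ['tomato', 'line'] (min_width=11, slack=2)
Line 3: ['island', 'lion'] (min_width=11, slack=2)
Line 4: ['code', 'I', 'have'] (min_width=11, slack=2)
Line 5: ['rainbow', 'brown'] (min_width=13, slack=0)
Line 6: ['release', 'sun'] (min_width=11, slack=2)
Line 7: ['hard', 'is'] (min_width=7, slack=6)
Line 8: ['calendar'] (min_width=8, slack=5)
Line 9: ['tomato'] (min_width=6, slack=7)
Line 10: ['segment'] (min_width=7, slack=6)
Line 11: ['rainbow'] (min_width=7, slack=6)
Line 12: ['violin', 'a'] (min_width=8, slack=5)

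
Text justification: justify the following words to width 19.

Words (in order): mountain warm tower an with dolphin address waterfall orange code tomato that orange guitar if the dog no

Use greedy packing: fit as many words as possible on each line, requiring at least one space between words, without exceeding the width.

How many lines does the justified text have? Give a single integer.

Answer: 6

Derivation:
Line 1: ['mountain', 'warm', 'tower'] (min_width=19, slack=0)
Line 2: ['an', 'with', 'dolphin'] (min_width=15, slack=4)
Line 3: ['address', 'waterfall'] (min_width=17, slack=2)
Line 4: ['orange', 'code', 'tomato'] (min_width=18, slack=1)
Line 5: ['that', 'orange', 'guitar'] (min_width=18, slack=1)
Line 6: ['if', 'the', 'dog', 'no'] (min_width=13, slack=6)
Total lines: 6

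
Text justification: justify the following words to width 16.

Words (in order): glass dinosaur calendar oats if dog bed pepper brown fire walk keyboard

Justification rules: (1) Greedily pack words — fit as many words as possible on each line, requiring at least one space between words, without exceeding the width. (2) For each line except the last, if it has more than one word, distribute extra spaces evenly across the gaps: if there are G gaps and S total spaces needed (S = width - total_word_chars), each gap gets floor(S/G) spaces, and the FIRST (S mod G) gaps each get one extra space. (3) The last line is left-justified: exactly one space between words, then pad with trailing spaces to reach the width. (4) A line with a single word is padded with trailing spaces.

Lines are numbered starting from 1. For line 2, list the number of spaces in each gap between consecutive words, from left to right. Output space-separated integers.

Answer: 1 1

Derivation:
Line 1: ['glass', 'dinosaur'] (min_width=14, slack=2)
Line 2: ['calendar', 'oats', 'if'] (min_width=16, slack=0)
Line 3: ['dog', 'bed', 'pepper'] (min_width=14, slack=2)
Line 4: ['brown', 'fire', 'walk'] (min_width=15, slack=1)
Line 5: ['keyboard'] (min_width=8, slack=8)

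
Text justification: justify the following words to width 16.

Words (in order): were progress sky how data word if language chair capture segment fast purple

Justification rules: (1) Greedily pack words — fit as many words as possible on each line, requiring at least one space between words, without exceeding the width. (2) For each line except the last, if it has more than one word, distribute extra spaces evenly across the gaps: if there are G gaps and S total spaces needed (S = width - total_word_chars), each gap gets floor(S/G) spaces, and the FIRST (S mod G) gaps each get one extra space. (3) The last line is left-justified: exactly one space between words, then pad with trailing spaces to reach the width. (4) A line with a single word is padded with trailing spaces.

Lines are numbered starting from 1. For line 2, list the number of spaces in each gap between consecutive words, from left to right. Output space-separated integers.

Line 1: ['were', 'progress'] (min_width=13, slack=3)
Line 2: ['sky', 'how', 'data'] (min_width=12, slack=4)
Line 3: ['word', 'if', 'language'] (min_width=16, slack=0)
Line 4: ['chair', 'capture'] (min_width=13, slack=3)
Line 5: ['segment', 'fast'] (min_width=12, slack=4)
Line 6: ['purple'] (min_width=6, slack=10)

Answer: 3 3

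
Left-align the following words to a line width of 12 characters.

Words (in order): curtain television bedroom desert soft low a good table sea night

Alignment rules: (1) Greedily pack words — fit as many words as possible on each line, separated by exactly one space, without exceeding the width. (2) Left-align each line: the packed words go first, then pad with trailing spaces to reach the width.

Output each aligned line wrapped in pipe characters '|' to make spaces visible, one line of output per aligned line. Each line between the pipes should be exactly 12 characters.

Answer: |curtain     |
|television  |
|bedroom     |
|desert soft |
|low a good  |
|table sea   |
|night       |

Derivation:
Line 1: ['curtain'] (min_width=7, slack=5)
Line 2: ['television'] (min_width=10, slack=2)
Line 3: ['bedroom'] (min_width=7, slack=5)
Line 4: ['desert', 'soft'] (min_width=11, slack=1)
Line 5: ['low', 'a', 'good'] (min_width=10, slack=2)
Line 6: ['table', 'sea'] (min_width=9, slack=3)
Line 7: ['night'] (min_width=5, slack=7)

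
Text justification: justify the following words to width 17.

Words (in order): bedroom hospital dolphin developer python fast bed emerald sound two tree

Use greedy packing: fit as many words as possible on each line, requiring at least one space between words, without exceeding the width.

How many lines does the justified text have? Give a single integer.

Line 1: ['bedroom', 'hospital'] (min_width=16, slack=1)
Line 2: ['dolphin', 'developer'] (min_width=17, slack=0)
Line 3: ['python', 'fast', 'bed'] (min_width=15, slack=2)
Line 4: ['emerald', 'sound', 'two'] (min_width=17, slack=0)
Line 5: ['tree'] (min_width=4, slack=13)
Total lines: 5

Answer: 5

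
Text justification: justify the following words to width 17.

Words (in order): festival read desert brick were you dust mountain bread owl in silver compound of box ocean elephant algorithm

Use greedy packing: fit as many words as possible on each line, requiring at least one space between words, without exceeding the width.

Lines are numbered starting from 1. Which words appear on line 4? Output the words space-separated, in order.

Answer: bread owl in

Derivation:
Line 1: ['festival', 'read'] (min_width=13, slack=4)
Line 2: ['desert', 'brick', 'were'] (min_width=17, slack=0)
Line 3: ['you', 'dust', 'mountain'] (min_width=17, slack=0)
Line 4: ['bread', 'owl', 'in'] (min_width=12, slack=5)
Line 5: ['silver', 'compound'] (min_width=15, slack=2)
Line 6: ['of', 'box', 'ocean'] (min_width=12, slack=5)
Line 7: ['elephant'] (min_width=8, slack=9)
Line 8: ['algorithm'] (min_width=9, slack=8)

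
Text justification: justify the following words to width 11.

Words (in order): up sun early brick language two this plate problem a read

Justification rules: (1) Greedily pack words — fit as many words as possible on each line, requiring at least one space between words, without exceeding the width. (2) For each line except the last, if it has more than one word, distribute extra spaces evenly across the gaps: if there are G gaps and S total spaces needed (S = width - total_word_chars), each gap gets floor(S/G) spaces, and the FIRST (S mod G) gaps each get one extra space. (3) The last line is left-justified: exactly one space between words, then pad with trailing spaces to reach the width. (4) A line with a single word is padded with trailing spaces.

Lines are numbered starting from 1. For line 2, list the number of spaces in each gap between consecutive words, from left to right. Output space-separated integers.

Answer: 1

Derivation:
Line 1: ['up', 'sun'] (min_width=6, slack=5)
Line 2: ['early', 'brick'] (min_width=11, slack=0)
Line 3: ['language'] (min_width=8, slack=3)
Line 4: ['two', 'this'] (min_width=8, slack=3)
Line 5: ['plate'] (min_width=5, slack=6)
Line 6: ['problem', 'a'] (min_width=9, slack=2)
Line 7: ['read'] (min_width=4, slack=7)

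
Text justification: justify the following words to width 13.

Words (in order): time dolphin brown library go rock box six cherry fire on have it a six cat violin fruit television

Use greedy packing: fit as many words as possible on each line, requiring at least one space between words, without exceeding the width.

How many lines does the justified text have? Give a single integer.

Answer: 8

Derivation:
Line 1: ['time', 'dolphin'] (min_width=12, slack=1)
Line 2: ['brown', 'library'] (min_width=13, slack=0)
Line 3: ['go', 'rock', 'box'] (min_width=11, slack=2)
Line 4: ['six', 'cherry'] (min_width=10, slack=3)
Line 5: ['fire', 'on', 'have'] (min_width=12, slack=1)
Line 6: ['it', 'a', 'six', 'cat'] (min_width=12, slack=1)
Line 7: ['violin', 'fruit'] (min_width=12, slack=1)
Line 8: ['television'] (min_width=10, slack=3)
Total lines: 8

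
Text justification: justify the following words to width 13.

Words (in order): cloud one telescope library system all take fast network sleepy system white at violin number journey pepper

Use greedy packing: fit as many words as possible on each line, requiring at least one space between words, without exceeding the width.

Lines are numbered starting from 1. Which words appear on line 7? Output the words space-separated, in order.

Line 1: ['cloud', 'one'] (min_width=9, slack=4)
Line 2: ['telescope'] (min_width=9, slack=4)
Line 3: ['library'] (min_width=7, slack=6)
Line 4: ['system', 'all'] (min_width=10, slack=3)
Line 5: ['take', 'fast'] (min_width=9, slack=4)
Line 6: ['network'] (min_width=7, slack=6)
Line 7: ['sleepy', 'system'] (min_width=13, slack=0)
Line 8: ['white', 'at'] (min_width=8, slack=5)
Line 9: ['violin', 'number'] (min_width=13, slack=0)
Line 10: ['journey'] (min_width=7, slack=6)
Line 11: ['pepper'] (min_width=6, slack=7)

Answer: sleepy system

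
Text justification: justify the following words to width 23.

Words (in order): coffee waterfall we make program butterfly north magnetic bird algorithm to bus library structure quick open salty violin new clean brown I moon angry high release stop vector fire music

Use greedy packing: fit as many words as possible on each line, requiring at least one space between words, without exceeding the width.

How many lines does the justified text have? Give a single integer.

Answer: 9

Derivation:
Line 1: ['coffee', 'waterfall', 'we'] (min_width=19, slack=4)
Line 2: ['make', 'program', 'butterfly'] (min_width=22, slack=1)
Line 3: ['north', 'magnetic', 'bird'] (min_width=19, slack=4)
Line 4: ['algorithm', 'to', 'bus'] (min_width=16, slack=7)
Line 5: ['library', 'structure', 'quick'] (min_width=23, slack=0)
Line 6: ['open', 'salty', 'violin', 'new'] (min_width=21, slack=2)
Line 7: ['clean', 'brown', 'I', 'moon'] (min_width=18, slack=5)
Line 8: ['angry', 'high', 'release', 'stop'] (min_width=23, slack=0)
Line 9: ['vector', 'fire', 'music'] (min_width=17, slack=6)
Total lines: 9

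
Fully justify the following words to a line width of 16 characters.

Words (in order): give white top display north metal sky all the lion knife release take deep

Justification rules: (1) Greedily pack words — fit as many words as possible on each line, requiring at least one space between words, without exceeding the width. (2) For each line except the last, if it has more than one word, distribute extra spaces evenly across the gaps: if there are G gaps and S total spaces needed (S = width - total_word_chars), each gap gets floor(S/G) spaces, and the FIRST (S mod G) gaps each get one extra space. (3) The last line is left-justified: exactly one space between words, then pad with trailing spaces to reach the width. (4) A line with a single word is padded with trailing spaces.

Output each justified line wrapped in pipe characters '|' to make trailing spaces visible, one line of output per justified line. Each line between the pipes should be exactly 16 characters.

Line 1: ['give', 'white', 'top'] (min_width=14, slack=2)
Line 2: ['display', 'north'] (min_width=13, slack=3)
Line 3: ['metal', 'sky', 'all'] (min_width=13, slack=3)
Line 4: ['the', 'lion', 'knife'] (min_width=14, slack=2)
Line 5: ['release', 'take'] (min_width=12, slack=4)
Line 6: ['deep'] (min_width=4, slack=12)

Answer: |give  white  top|
|display    north|
|metal   sky  all|
|the  lion  knife|
|release     take|
|deep            |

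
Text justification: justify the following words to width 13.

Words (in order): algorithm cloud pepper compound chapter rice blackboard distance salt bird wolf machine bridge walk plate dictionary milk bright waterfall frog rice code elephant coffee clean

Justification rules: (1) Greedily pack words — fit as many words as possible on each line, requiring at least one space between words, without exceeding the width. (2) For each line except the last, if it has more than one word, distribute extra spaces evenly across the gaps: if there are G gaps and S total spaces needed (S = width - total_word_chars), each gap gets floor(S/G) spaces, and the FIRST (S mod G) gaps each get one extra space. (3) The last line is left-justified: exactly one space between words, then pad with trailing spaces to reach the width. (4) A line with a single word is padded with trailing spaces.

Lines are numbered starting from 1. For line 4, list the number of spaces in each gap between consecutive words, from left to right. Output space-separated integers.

Line 1: ['algorithm'] (min_width=9, slack=4)
Line 2: ['cloud', 'pepper'] (min_width=12, slack=1)
Line 3: ['compound'] (min_width=8, slack=5)
Line 4: ['chapter', 'rice'] (min_width=12, slack=1)
Line 5: ['blackboard'] (min_width=10, slack=3)
Line 6: ['distance', 'salt'] (min_width=13, slack=0)
Line 7: ['bird', 'wolf'] (min_width=9, slack=4)
Line 8: ['machine'] (min_width=7, slack=6)
Line 9: ['bridge', 'walk'] (min_width=11, slack=2)
Line 10: ['plate'] (min_width=5, slack=8)
Line 11: ['dictionary'] (min_width=10, slack=3)
Line 12: ['milk', 'bright'] (min_width=11, slack=2)
Line 13: ['waterfall'] (min_width=9, slack=4)
Line 14: ['frog', 'rice'] (min_width=9, slack=4)
Line 15: ['code', 'elephant'] (min_width=13, slack=0)
Line 16: ['coffee', 'clean'] (min_width=12, slack=1)

Answer: 2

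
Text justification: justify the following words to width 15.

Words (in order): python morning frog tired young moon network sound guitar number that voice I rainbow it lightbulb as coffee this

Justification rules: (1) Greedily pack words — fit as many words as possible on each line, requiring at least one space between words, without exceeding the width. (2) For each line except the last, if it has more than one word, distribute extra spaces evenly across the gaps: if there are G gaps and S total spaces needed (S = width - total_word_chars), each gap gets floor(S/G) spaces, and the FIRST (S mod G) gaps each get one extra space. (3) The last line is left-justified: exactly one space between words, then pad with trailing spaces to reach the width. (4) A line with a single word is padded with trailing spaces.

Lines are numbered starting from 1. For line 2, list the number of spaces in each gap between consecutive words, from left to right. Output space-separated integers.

Line 1: ['python', 'morning'] (min_width=14, slack=1)
Line 2: ['frog', 'tired'] (min_width=10, slack=5)
Line 3: ['young', 'moon'] (min_width=10, slack=5)
Line 4: ['network', 'sound'] (min_width=13, slack=2)
Line 5: ['guitar', 'number'] (min_width=13, slack=2)
Line 6: ['that', 'voice', 'I'] (min_width=12, slack=3)
Line 7: ['rainbow', 'it'] (min_width=10, slack=5)
Line 8: ['lightbulb', 'as'] (min_width=12, slack=3)
Line 9: ['coffee', 'this'] (min_width=11, slack=4)

Answer: 6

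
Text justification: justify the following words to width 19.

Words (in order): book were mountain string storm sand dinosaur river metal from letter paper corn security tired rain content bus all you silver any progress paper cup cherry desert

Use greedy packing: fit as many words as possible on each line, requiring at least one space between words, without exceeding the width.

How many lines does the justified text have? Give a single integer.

Line 1: ['book', 'were', 'mountain'] (min_width=18, slack=1)
Line 2: ['string', 'storm', 'sand'] (min_width=17, slack=2)
Line 3: ['dinosaur', 'river'] (min_width=14, slack=5)
Line 4: ['metal', 'from', 'letter'] (min_width=17, slack=2)
Line 5: ['paper', 'corn', 'security'] (min_width=19, slack=0)
Line 6: ['tired', 'rain', 'content'] (min_width=18, slack=1)
Line 7: ['bus', 'all', 'you', 'silver'] (min_width=18, slack=1)
Line 8: ['any', 'progress', 'paper'] (min_width=18, slack=1)
Line 9: ['cup', 'cherry', 'desert'] (min_width=17, slack=2)
Total lines: 9

Answer: 9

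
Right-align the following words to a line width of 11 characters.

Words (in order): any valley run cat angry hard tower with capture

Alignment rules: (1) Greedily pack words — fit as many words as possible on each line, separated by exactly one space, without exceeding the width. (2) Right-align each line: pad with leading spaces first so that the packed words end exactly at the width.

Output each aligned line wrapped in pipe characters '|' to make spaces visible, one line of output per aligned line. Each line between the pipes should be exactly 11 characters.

Line 1: ['any', 'valley'] (min_width=10, slack=1)
Line 2: ['run', 'cat'] (min_width=7, slack=4)
Line 3: ['angry', 'hard'] (min_width=10, slack=1)
Line 4: ['tower', 'with'] (min_width=10, slack=1)
Line 5: ['capture'] (min_width=7, slack=4)

Answer: | any valley|
|    run cat|
| angry hard|
| tower with|
|    capture|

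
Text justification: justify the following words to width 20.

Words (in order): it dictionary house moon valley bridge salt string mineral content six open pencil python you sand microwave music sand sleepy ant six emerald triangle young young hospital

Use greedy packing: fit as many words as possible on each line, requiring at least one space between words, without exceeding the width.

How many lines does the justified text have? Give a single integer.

Answer: 9

Derivation:
Line 1: ['it', 'dictionary', 'house'] (min_width=19, slack=1)
Line 2: ['moon', 'valley', 'bridge'] (min_width=18, slack=2)
Line 3: ['salt', 'string', 'mineral'] (min_width=19, slack=1)
Line 4: ['content', 'six', 'open'] (min_width=16, slack=4)
Line 5: ['pencil', 'python', 'you'] (min_width=17, slack=3)
Line 6: ['sand', 'microwave', 'music'] (min_width=20, slack=0)
Line 7: ['sand', 'sleepy', 'ant', 'six'] (min_width=19, slack=1)
Line 8: ['emerald', 'triangle'] (min_width=16, slack=4)
Line 9: ['young', 'young', 'hospital'] (min_width=20, slack=0)
Total lines: 9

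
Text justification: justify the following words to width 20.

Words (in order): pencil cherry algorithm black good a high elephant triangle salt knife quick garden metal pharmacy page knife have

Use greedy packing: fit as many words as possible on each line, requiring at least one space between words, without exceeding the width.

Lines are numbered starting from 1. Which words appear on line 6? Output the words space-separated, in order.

Line 1: ['pencil', 'cherry'] (min_width=13, slack=7)
Line 2: ['algorithm', 'black', 'good'] (min_width=20, slack=0)
Line 3: ['a', 'high', 'elephant'] (min_width=15, slack=5)
Line 4: ['triangle', 'salt', 'knife'] (min_width=19, slack=1)
Line 5: ['quick', 'garden', 'metal'] (min_width=18, slack=2)
Line 6: ['pharmacy', 'page', 'knife'] (min_width=19, slack=1)
Line 7: ['have'] (min_width=4, slack=16)

Answer: pharmacy page knife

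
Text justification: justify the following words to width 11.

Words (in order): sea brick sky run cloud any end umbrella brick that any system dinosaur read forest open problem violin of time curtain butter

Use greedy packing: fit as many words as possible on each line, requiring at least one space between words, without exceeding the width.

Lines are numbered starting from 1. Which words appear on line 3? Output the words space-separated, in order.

Answer: cloud any

Derivation:
Line 1: ['sea', 'brick'] (min_width=9, slack=2)
Line 2: ['sky', 'run'] (min_width=7, slack=4)
Line 3: ['cloud', 'any'] (min_width=9, slack=2)
Line 4: ['end'] (min_width=3, slack=8)
Line 5: ['umbrella'] (min_width=8, slack=3)
Line 6: ['brick', 'that'] (min_width=10, slack=1)
Line 7: ['any', 'system'] (min_width=10, slack=1)
Line 8: ['dinosaur'] (min_width=8, slack=3)
Line 9: ['read', 'forest'] (min_width=11, slack=0)
Line 10: ['open'] (min_width=4, slack=7)
Line 11: ['problem'] (min_width=7, slack=4)
Line 12: ['violin', 'of'] (min_width=9, slack=2)
Line 13: ['time'] (min_width=4, slack=7)
Line 14: ['curtain'] (min_width=7, slack=4)
Line 15: ['butter'] (min_width=6, slack=5)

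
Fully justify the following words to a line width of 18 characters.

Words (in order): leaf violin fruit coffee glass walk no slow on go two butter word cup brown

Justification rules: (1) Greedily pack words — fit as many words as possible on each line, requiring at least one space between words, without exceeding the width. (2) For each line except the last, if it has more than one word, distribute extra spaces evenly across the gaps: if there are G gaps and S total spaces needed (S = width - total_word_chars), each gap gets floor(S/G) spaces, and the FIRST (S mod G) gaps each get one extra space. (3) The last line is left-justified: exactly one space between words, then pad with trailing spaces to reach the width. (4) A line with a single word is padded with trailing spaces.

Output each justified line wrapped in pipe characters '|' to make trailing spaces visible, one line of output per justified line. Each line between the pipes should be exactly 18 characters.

Line 1: ['leaf', 'violin', 'fruit'] (min_width=17, slack=1)
Line 2: ['coffee', 'glass', 'walk'] (min_width=17, slack=1)
Line 3: ['no', 'slow', 'on', 'go', 'two'] (min_width=17, slack=1)
Line 4: ['butter', 'word', 'cup'] (min_width=15, slack=3)
Line 5: ['brown'] (min_width=5, slack=13)

Answer: |leaf  violin fruit|
|coffee  glass walk|
|no  slow on go two|
|butter   word  cup|
|brown             |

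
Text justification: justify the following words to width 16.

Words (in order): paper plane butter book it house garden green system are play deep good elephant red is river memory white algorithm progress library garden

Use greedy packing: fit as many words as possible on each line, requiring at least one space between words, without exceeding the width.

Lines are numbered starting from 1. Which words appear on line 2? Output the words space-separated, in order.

Answer: butter book it

Derivation:
Line 1: ['paper', 'plane'] (min_width=11, slack=5)
Line 2: ['butter', 'book', 'it'] (min_width=14, slack=2)
Line 3: ['house', 'garden'] (min_width=12, slack=4)
Line 4: ['green', 'system', 'are'] (min_width=16, slack=0)
Line 5: ['play', 'deep', 'good'] (min_width=14, slack=2)
Line 6: ['elephant', 'red', 'is'] (min_width=15, slack=1)
Line 7: ['river', 'memory'] (min_width=12, slack=4)
Line 8: ['white', 'algorithm'] (min_width=15, slack=1)
Line 9: ['progress', 'library'] (min_width=16, slack=0)
Line 10: ['garden'] (min_width=6, slack=10)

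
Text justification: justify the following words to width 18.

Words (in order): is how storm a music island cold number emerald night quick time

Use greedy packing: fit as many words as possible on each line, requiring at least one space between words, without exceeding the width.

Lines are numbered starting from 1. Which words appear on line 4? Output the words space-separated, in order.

Answer: night quick time

Derivation:
Line 1: ['is', 'how', 'storm', 'a'] (min_width=14, slack=4)
Line 2: ['music', 'island', 'cold'] (min_width=17, slack=1)
Line 3: ['number', 'emerald'] (min_width=14, slack=4)
Line 4: ['night', 'quick', 'time'] (min_width=16, slack=2)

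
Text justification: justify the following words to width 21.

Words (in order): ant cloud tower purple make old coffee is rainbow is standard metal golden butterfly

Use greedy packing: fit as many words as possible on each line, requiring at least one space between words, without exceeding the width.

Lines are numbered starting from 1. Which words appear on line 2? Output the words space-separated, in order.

Line 1: ['ant', 'cloud', 'tower'] (min_width=15, slack=6)
Line 2: ['purple', 'make', 'old'] (min_width=15, slack=6)
Line 3: ['coffee', 'is', 'rainbow', 'is'] (min_width=20, slack=1)
Line 4: ['standard', 'metal', 'golden'] (min_width=21, slack=0)
Line 5: ['butterfly'] (min_width=9, slack=12)

Answer: purple make old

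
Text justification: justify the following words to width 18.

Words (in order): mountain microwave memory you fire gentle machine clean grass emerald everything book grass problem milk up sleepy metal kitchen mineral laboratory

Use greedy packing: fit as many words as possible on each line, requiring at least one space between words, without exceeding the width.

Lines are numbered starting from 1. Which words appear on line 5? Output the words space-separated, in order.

Answer: emerald everything

Derivation:
Line 1: ['mountain', 'microwave'] (min_width=18, slack=0)
Line 2: ['memory', 'you', 'fire'] (min_width=15, slack=3)
Line 3: ['gentle', 'machine'] (min_width=14, slack=4)
Line 4: ['clean', 'grass'] (min_width=11, slack=7)
Line 5: ['emerald', 'everything'] (min_width=18, slack=0)
Line 6: ['book', 'grass', 'problem'] (min_width=18, slack=0)
Line 7: ['milk', 'up', 'sleepy'] (min_width=14, slack=4)
Line 8: ['metal', 'kitchen'] (min_width=13, slack=5)
Line 9: ['mineral', 'laboratory'] (min_width=18, slack=0)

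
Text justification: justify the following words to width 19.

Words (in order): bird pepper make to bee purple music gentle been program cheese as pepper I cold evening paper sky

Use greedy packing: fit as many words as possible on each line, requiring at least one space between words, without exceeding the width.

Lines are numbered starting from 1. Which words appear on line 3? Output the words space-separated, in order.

Answer: gentle been program

Derivation:
Line 1: ['bird', 'pepper', 'make', 'to'] (min_width=19, slack=0)
Line 2: ['bee', 'purple', 'music'] (min_width=16, slack=3)
Line 3: ['gentle', 'been', 'program'] (min_width=19, slack=0)
Line 4: ['cheese', 'as', 'pepper', 'I'] (min_width=18, slack=1)
Line 5: ['cold', 'evening', 'paper'] (min_width=18, slack=1)
Line 6: ['sky'] (min_width=3, slack=16)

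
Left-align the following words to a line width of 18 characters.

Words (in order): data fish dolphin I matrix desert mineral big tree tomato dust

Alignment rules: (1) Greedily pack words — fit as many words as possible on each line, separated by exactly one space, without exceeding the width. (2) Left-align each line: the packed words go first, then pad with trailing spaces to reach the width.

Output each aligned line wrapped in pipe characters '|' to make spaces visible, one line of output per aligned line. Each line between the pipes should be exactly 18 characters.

Answer: |data fish dolphin |
|I matrix desert   |
|mineral big tree  |
|tomato dust       |

Derivation:
Line 1: ['data', 'fish', 'dolphin'] (min_width=17, slack=1)
Line 2: ['I', 'matrix', 'desert'] (min_width=15, slack=3)
Line 3: ['mineral', 'big', 'tree'] (min_width=16, slack=2)
Line 4: ['tomato', 'dust'] (min_width=11, slack=7)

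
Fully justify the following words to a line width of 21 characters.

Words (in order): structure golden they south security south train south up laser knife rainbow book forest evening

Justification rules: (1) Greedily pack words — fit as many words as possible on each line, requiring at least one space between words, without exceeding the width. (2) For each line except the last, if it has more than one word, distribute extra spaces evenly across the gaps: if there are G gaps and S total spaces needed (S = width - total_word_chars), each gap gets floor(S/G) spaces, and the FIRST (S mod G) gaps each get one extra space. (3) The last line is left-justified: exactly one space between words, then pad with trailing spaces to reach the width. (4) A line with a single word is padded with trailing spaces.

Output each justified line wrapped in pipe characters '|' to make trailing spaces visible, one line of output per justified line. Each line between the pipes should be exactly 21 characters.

Answer: |structure golden they|
|south  security south|
|train  south up laser|
|knife   rainbow  book|
|forest evening       |

Derivation:
Line 1: ['structure', 'golden', 'they'] (min_width=21, slack=0)
Line 2: ['south', 'security', 'south'] (min_width=20, slack=1)
Line 3: ['train', 'south', 'up', 'laser'] (min_width=20, slack=1)
Line 4: ['knife', 'rainbow', 'book'] (min_width=18, slack=3)
Line 5: ['forest', 'evening'] (min_width=14, slack=7)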